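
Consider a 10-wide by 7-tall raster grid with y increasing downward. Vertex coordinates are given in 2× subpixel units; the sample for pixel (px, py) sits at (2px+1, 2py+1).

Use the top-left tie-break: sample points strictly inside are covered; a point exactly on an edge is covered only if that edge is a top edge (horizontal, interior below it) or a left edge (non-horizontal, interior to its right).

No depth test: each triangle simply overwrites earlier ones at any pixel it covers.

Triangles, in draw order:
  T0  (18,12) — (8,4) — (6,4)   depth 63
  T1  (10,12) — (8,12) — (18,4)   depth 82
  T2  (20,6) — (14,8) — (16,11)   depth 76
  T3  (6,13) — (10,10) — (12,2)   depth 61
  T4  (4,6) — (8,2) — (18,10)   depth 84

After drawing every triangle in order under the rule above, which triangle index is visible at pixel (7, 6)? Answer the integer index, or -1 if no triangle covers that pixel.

T0:
  2·area = 16  (B↔C swapped to make it positive)
  edge (18, 12)→(6, 4): d=(-12,-8) top-left  bias=+0
  edge (6, 4)→(8, 4): d=(2,0) top-left  bias=+0
  edge (8, 4)→(18, 12): d=(10,8) right/bottom  bias=-1
    (4,2)@(9, 5): e=[12,2,2] → X
    (5,2)@(11, 5): e=[28,2,-14] → .
    (4,3)@(9, 7): e=[-12,6,22] → .
    (5,3)@(11, 7): e=[4,6,6] → X
    (6,3)@(13, 7): e=[20,6,-10] → .
    (5,4)@(11, 9): e=[-20,10,26] → .
  covered (2 px):
    . . . . . . . . . .
    . . . . . . . . . .
    . . . . X . . . . .
    . . . . . X . . . .
    . . . . . . . . . .
    . . . . . . . . . .
    . . . . . . . . . .
T1:
  2·area = 16
  edge (10, 12)→(8, 12): d=(-2,0) right/bottom  bias=-1
  edge (8, 12)→(18, 4): d=(10,-8) top-left  bias=+0
  edge (18, 4)→(10, 12): d=(-8,8) right/bottom  bias=-1
    (9,1)@(19, 3): e=[18,-2,0] → .  [on edge]
    (8,2)@(17, 5): e=[14,2,0] → .  [on edge]
    (7,3)@(15, 7): e=[10,6,0] → .  [on edge]
    (6,4)@(13, 9): e=[6,10,0] → .  [on edge]
    (5,5)@(11, 11): e=[2,14,0] → .  [on edge]
    (4,6)@(9, 13): e=[-2,18,0] → .  [on edge]
  covered (0 px):
    . . . . . . . . . .
    . . . . . . . . . .
    . . . . . . . . . .
    . . . . . . . . . .
    . . . . . . . . . .
    . . . . . . . . . .
    . . . . . . . . . .
T2:
  2·area = 22  (B↔C swapped to make it positive)
  edge (20, 6)→(16, 11): d=(-4,5) right/bottom  bias=-1
  edge (16, 11)→(14, 8): d=(-2,-3) top-left  bias=+0
  edge (14, 8)→(20, 6): d=(6,-2) top-left  bias=+0
    (8,3)@(17, 7): e=[11,11,0] → X  [on edge]
    (9,3)@(19, 7): e=[1,17,4] → X
    (5,4)@(11, 9): e=[33,-11,0] → .  [on edge]
    (7,4)@(15, 9): e=[13,1,8] → X
    (9,4)@(19, 9): e=[-7,13,16] → .
    (2,5)@(5, 11): e=[55,-33,0] → .  [on edge]
    (7,5)@(15, 11): e=[5,-3,20] → .
    (8,5)@(17, 11): e=[-5,3,24] → .
  covered (4 px):
    . . . . . . . . . .
    . . . . . . . . . .
    . . . . . . . . . .
    . . . . . . . . X X
    . . . . . . . X X .
    . . . . . . . . . .
    . . . . . . . . . .
T3:
  2·area = 26  (B↔C swapped to make it positive)
  edge (6, 13)→(12, 2): d=(6,-11) top-left  bias=+0
  edge (12, 2)→(10, 10): d=(-2,8) right/bottom  bias=-1
  edge (10, 10)→(6, 13): d=(-4,3) right/bottom  bias=-1
    (5,2)@(11, 5): e=[7,2,17] → X
    (6,2)@(13, 5): e=[29,-14,11] → .
    (5,3)@(11, 7): e=[19,-2,9] → .
    (4,4)@(9, 9): e=[9,10,7] → X
    (5,4)@(11, 9): e=[31,-6,1] → .
    (4,5)@(9, 11): e=[21,6,-1] → .
  covered (2 px):
    . . . . . . . . . .
    . . . . . . . . . .
    . . . . . X . . . .
    . . . . . . . . . .
    . . . . X . . . . .
    . . . . . . . . . .
    . . . . . . . . . .
T4:
  2·area = 72
  edge (4, 6)→(8, 2): d=(4,-4) top-left  bias=+0
  edge (8, 2)→(18, 10): d=(10,8) right/bottom  bias=-1
  edge (18, 10)→(4, 6): d=(-14,-4) top-left  bias=+0
    (4,0)@(9, 1): e=[0,-18,90] → .  [on edge]
    (3,1)@(7, 3): e=[0,18,54] → X  [on edge]
    (4,1)@(9, 3): e=[8,2,62] → X
    (5,1)@(11, 3): e=[16,-14,70] → .
    (2,2)@(5, 5): e=[0,54,18] → X  [on edge]
    (5,2)@(11, 5): e=[24,6,42] → X
    (6,2)@(13, 5): e=[32,-10,50] → .
    (1,3)@(3, 7): e=[0,90,-18] → .  [on edge]
    (2,3)@(5, 7): e=[8,74,-10] → .
    (3,3)@(7, 7): e=[16,58,-2] → .
    (4,3)@(9, 7): e=[24,42,6] → X
    (6,3)@(13, 7): e=[40,10,22] → X
    (0,4)@(1, 9): e=[0,126,-54] → .  [on edge]
  covered (10 px):
    . . . . . . . . . .
    . . . X X . . . . .
    . . X X X X . . . .
    . . . . X X X . . .
    . . . . . . . X . .
    . . . . . . . . . .
    . . . . . . . . . .

Z-buffer (winner per pixel, '.' = empty):
  . . . . . . . . . .
  . . . 4 4 . . . . .
  . . 4 4 4 4 . . . .
  . . . . 4 4 4 . 2 2
  . . . . 3 . . 4 2 .
  . . . . . . . . . .
  . . . . . . . . . .

Final: -1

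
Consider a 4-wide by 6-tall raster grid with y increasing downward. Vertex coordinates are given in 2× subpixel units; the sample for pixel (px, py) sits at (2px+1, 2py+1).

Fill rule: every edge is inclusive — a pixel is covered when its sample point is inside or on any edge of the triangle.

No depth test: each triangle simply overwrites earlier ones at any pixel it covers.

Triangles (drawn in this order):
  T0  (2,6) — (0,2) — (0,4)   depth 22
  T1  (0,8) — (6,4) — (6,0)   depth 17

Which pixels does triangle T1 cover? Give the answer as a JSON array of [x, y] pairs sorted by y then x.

T0:
  2·area = 4  (B↔C swapped to make it positive)
  edge (2, 6)→(0, 4): d=(-2,-2) inclusive
  edge (0, 4)→(0, 2): d=(0,-2) inclusive
  edge (0, 2)→(2, 6): d=(2,4) inclusive
    (0,2)@(1, 5): e=[0,2,2] → X  [on edge]
    (1,2)@(3, 5): e=[4,6,-6] → .
    (0,3)@(1, 7): e=[-4,2,6] → .
    (1,3)@(3, 7): e=[0,6,-2] → .  [on edge]
    (2,4)@(5, 9): e=[0,10,-6] → .  [on edge]
    (3,5)@(7, 11): e=[0,14,-10] → .  [on edge]
  covered (1 px):
    . . . .
    . . . .
    X . . .
    . . . .
    . . . .
    . . . .
T1:
  2·area = 24  (B↔C swapped to make it positive)
  edge (0, 8)→(6, 0): d=(6,-8) inclusive
  edge (6, 0)→(6, 4): d=(0,4) inclusive
  edge (6, 4)→(0, 8): d=(-6,4) inclusive
    (2,1)@(5, 3): e=[10,4,10] → X
    (3,1)@(7, 3): e=[26,-4,2] → .
    (1,2)@(3, 5): e=[6,12,6] → X
    (2,2)@(5, 5): e=[22,4,-2] → .
    (0,3)@(1, 7): e=[2,20,2] → X
    (1,3)@(3, 7): e=[18,12,-6] → .
    (0,4)@(1, 9): e=[14,20,-10] → .
  covered (3 px):
    . . . .
    . . X .
    . X . .
    X . . .
    . . . .
    . . . .

Final: [[2,1],[1,2],[0,3]]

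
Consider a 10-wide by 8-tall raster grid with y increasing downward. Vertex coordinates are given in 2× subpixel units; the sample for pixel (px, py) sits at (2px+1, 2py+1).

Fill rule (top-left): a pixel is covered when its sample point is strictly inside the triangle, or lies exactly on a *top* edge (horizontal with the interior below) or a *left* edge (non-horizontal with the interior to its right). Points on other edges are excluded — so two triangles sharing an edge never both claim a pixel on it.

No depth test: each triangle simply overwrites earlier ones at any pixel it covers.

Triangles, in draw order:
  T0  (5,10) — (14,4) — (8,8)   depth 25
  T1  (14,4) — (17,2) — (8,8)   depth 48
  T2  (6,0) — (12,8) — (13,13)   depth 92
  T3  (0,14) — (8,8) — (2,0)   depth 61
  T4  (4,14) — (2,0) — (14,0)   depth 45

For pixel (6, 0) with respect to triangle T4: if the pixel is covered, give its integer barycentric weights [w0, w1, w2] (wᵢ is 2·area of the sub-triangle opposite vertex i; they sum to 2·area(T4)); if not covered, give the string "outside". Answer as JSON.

T0:
  degenerate (2·area = 0) — covers nothing
T1:
  degenerate (2·area = 0) — covers nothing
T2:
  2·area = 22
  edge (6, 0)→(12, 8): d=(6,8) right/bottom  bias=-1
  edge (12, 8)→(13, 13): d=(1,5) right/bottom  bias=-1
  edge (13, 13)→(6, 0): d=(-7,-13) top-left  bias=+0
    (5,1)@(11, 3): e=[-22,0,44] → ·  [on edge]
    (4,2)@(9, 5): e=[6,12,4] → █
    (5,2)@(11, 5): e=[-10,2,30] → ·
    (4,3)@(9, 7): e=[18,14,-10] → ·
    (5,3)@(11, 7): e=[2,4,16] → █
    (6,3)@(13, 7): e=[-14,-6,42] → ·
    (5,4)@(11, 9): e=[14,6,2] → █
    (6,4)@(13, 9): e=[-2,-4,28] → ·
    (5,5)@(11, 11): e=[26,8,-12] → ·
    (6,6)@(13, 13): e=[22,0,0] → ·  [on edge]
  covered (3 px):
    · · · · · · · · · ·
    · · · · · · · · · ·
    · · · · █ · · · · ·
    · · · · · █ · · · ·
    · · · · · █ · · · ·
    · · · · · · · · · ·
    · · · · · · · · · ·
    · · · · · · · · · ·
T3:
  2·area = 100  (B↔C swapped to make it positive)
  edge (0, 14)→(2, 0): d=(2,-14) top-left  bias=+0
  edge (2, 0)→(8, 8): d=(6,8) right/bottom  bias=-1
  edge (8, 8)→(0, 14): d=(-8,6) right/bottom  bias=-1
    (1,1)@(3, 3): e=[20,10,70] → █
    (2,1)@(5, 3): e=[48,-6,58] → ·
    (1,2)@(3, 5): e=[24,22,54] → █
    (2,2)@(5, 5): e=[52,6,42] → █
    (3,2)@(7, 5): e=[80,-10,30] → ·
    (0,3)@(1, 7): e=[0,50,50] → █  [on edge]
    (3,3)@(7, 7): e=[84,2,14] → █
    (4,3)@(9, 7): e=[112,-14,2] → ·
    (0,4)@(1, 9): e=[4,62,34] → █
    (3,4)@(7, 9): e=[88,14,-2] → ·
    (0,5)@(1, 11): e=[8,74,18] → █
    (2,5)@(5, 11): e=[64,42,-6] → ·
  covered (13 px):
    · · · · · · · · · ·
    · █ · · · · · · · ·
    · █ █ · · · · · · ·
    █ █ █ █ · · · · · ·
    █ █ █ · · · · · · ·
    █ █ · · · · · · · ·
    █ · · · · · · · · ·
    · · · · · · · · · ·
T4:
  2·area = 168
  edge (4, 14)→(2, 0): d=(-2,-14) top-left  bias=+0
  edge (2, 0)→(14, 0): d=(12,0) top-left  bias=+0
  edge (14, 0)→(4, 14): d=(-10,14) right/bottom  bias=-1
    (1,0)@(3, 1): e=[12,12,144] → █
    (2,0)@(5, 1): e=[40,12,116] → █
    (3,0)@(7, 1): e=[68,12,88] → █
    (4,0)@(9, 1): e=[96,12,60] → █
    (5,0)@(11, 1): e=[124,12,32] → █
    (6,0)@(13, 1): e=[152,12,4] → █
    (7,0)@(15, 1): e=[180,12,-24] → ·
    (1,1)@(3, 3): e=[8,36,124] → █
    (6,1)@(13, 3): e=[148,36,-16] → ·
    (1,2)@(3, 5): e=[4,60,104] → █
    (5,2)@(11, 5): e=[116,60,-8] → ·
    (1,3)@(3, 7): e=[0,84,84] → █  [on edge]
    (4,3)@(9, 7): e=[84,84,0] → ·  [on edge]
  covered (21 px):
    · █ █ █ █ █ █ · · ·
    · █ █ █ █ █ · · · ·
    · █ █ █ █ · · · · ·
    · █ █ █ · · · · · ·
    · · █ █ · · · · · ·
    · · █ · · · · · · ·
    · · · · · · · · · ·
    · · · · · · · · · ·

Result: [12,4,152]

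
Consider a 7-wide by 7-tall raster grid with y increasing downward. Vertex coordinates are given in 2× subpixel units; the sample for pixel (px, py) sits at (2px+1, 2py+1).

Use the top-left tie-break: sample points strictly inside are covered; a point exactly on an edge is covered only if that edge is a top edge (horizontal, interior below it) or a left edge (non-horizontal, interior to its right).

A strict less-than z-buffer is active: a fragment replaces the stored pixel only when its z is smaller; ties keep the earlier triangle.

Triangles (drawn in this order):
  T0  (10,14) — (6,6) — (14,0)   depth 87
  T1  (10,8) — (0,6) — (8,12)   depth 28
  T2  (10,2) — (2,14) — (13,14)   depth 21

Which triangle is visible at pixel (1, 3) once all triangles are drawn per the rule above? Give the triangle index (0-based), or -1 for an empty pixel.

T0:
  2·area = 88
  edge (10, 14)→(6, 6): d=(-4,-8) top-left  bias=+0
  edge (6, 6)→(14, 0): d=(8,-6) top-left  bias=+0
  edge (14, 0)→(10, 14): d=(-4,14) right/bottom  bias=-1
    (6,0)@(13, 1): e=[76,2,10] → X
    (5,1)@(11, 3): e=[52,6,30] → X
    (4,2)@(9, 5): e=[28,10,50] → X
    (6,2)@(13, 5): e=[60,34,-6] → .
    (3,3)@(7, 7): e=[4,14,70] → X
    (6,3)@(13, 7): e=[52,50,-14] → .
    (3,4)@(7, 9): e=[-4,30,62] → .
    (4,4)@(9, 9): e=[12,42,34] → X
    (6,4)@(13, 9): e=[44,66,-22] → .
    (4,5)@(9, 11): e=[4,58,26] → X
    (5,5)@(11, 11): e=[20,70,-2] → .
    (4,6)@(9, 13): e=[-4,74,18] → .
  covered (11 px):
    . . . . . . X
    . . . . . X X
    . . . . X X .
    . . . X X X .
    . . . . X X .
    . . . . X . .
    . . . . . . .
T1:
  2·area = 44  (B↔C swapped to make it positive)
  edge (10, 8)→(8, 12): d=(-2,4) right/bottom  bias=-1
  edge (8, 12)→(0, 6): d=(-8,-6) top-left  bias=+0
  edge (0, 6)→(10, 8): d=(10,2) right/bottom  bias=-1
    (1,3)@(3, 7): e=[30,10,4] → X
    (2,3)@(5, 7): e=[22,22,0] → .  [on edge]
    (1,4)@(3, 9): e=[26,-6,24] → .
    (2,4)@(5, 9): e=[18,6,20] → X
    (3,4)@(7, 9): e=[10,18,16] → X
    (4,4)@(9, 9): e=[2,30,12] → X
    (5,4)@(11, 9): e=[-6,42,8] → .
    (2,5)@(5, 11): e=[14,-10,40] → .
    (3,5)@(7, 11): e=[6,2,36] → X
    (4,5)@(9, 11): e=[-2,14,32] → .
    (3,6)@(7, 13): e=[2,-14,56] → .
  covered (5 px):
    . . . . . . .
    . . . . . . .
    . . . . . . .
    . X . . . . .
    . . X X X . .
    . . . X . . .
    . . . . . . .
T2:
  2·area = 132  (B↔C swapped to make it positive)
  edge (10, 2)→(13, 14): d=(3,12) right/bottom  bias=-1
  edge (13, 14)→(2, 14): d=(-11,0) right/bottom  bias=-1
  edge (2, 14)→(10, 2): d=(8,-12) top-left  bias=+0
    (4,2)@(9, 5): e=[21,99,12] → X
    (5,2)@(11, 5): e=[-3,99,36] → .
    (3,3)@(7, 7): e=[51,77,4] → X
    (5,3)@(11, 7): e=[3,77,52] → X
    (6,3)@(13, 7): e=[-21,77,76] → .
    (3,4)@(7, 9): e=[57,55,20] → X
    (6,4)@(13, 9): e=[-15,55,92] → .
    (2,5)@(5, 11): e=[87,33,12] → X
    (6,5)@(13, 11): e=[-9,33,108] → .
    (1,6)@(3, 13): e=[117,11,4] → X
    (6,6)@(13, 13): e=[-3,11,124] → .
  covered (16 px):
    . . . . . . .
    . . . . . . .
    . . . . X . .
    . . . X X X .
    . . . X X X .
    . . X X X X .
    . X X X X X .

Z-buffer (winner per pixel, '.' = empty):
  . . . . . . 0
  . . . . . 0 0
  . . . . 2 0 .
  . 1 . 2 2 2 .
  . . 1 2 2 2 .
  . . 2 2 2 2 .
  . 2 2 2 2 2 .

Answer: 1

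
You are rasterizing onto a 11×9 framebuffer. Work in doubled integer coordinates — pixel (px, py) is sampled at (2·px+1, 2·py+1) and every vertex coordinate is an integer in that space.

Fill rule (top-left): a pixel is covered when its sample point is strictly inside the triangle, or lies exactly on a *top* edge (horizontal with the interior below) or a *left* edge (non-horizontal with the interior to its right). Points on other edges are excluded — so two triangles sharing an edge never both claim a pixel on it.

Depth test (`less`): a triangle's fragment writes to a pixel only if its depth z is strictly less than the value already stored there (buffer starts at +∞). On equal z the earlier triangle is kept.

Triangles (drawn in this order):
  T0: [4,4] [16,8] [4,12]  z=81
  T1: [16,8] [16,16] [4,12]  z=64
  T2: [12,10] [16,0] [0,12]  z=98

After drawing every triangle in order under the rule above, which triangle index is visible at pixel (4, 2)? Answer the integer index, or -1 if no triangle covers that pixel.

T0:
  2·area = 96
  edge (4, 4)→(16, 8): d=(12,4) right/bottom  bias=-1
  edge (16, 8)→(4, 12): d=(-12,4) right/bottom  bias=-1
  edge (4, 12)→(4, 4): d=(0,-8) top-left  bias=+0
    (0,1)@(1, 3): e=[0,120,-24] → ·  [on edge]
    (2,2)@(5, 5): e=[8,80,8] → #
    (3,2)@(7, 5): e=[0,72,24] → ·  [on edge]
    (2,3)@(5, 7): e=[32,56,8] → #
    (3,3)@(7, 7): e=[24,48,24] → #
    (4,3)@(9, 7): e=[16,40,40] → #
    (5,3)@(11, 7): e=[8,32,56] → #
    (6,3)@(13, 7): e=[0,24,72] → ·  [on edge]
    (9,3)@(19, 7): e=[-24,0,120] → ·  [on edge]
    (2,4)@(5, 9): e=[56,32,8] → #
    (6,4)@(13, 9): e=[24,0,72] → ·  [on edge]
    (9,4)@(19, 9): e=[0,-24,120] → ·  [on edge]
    (3,5)@(7, 11): e=[72,0,24] → ·  [on edge]
    (0,6)@(1, 13): e=[120,0,-24] → ·  [on edge]
  covered (10 px):
    · · · · · · · · · · ·
    · · · · · · · · · · ·
    · · # · · · · · · · ·
    · · # # # # · · · · ·
    · · # # # # · · · · ·
    · · # · · · · · · · ·
    · · · · · · · · · · ·
    · · · · · · · · · · ·
    · · · · · · · · · · ·
T1:
  2·area = 96
  edge (16, 8)→(16, 16): d=(0,8) right/bottom  bias=-1
  edge (16, 16)→(4, 12): d=(-12,-4) top-left  bias=+0
  edge (4, 12)→(16, 8): d=(12,-4) top-left  bias=+0
    (9,3)@(19, 7): e=[-24,120,0] → ·  [on edge]
    (6,4)@(13, 9): e=[24,72,0] → #  [on edge]
    (7,4)@(15, 9): e=[8,80,8] → #
    (8,4)@(17, 9): e=[-8,88,16] → ·
    (0,5)@(1, 11): e=[120,0,-24] → ·  [on edge]
    (3,5)@(7, 11): e=[72,24,0] → #  [on edge]
    (4,5)@(9, 11): e=[56,32,8] → #
    (5,5)@(11, 11): e=[40,40,16] → #
    (8,5)@(17, 11): e=[-8,64,40] → ·
    (0,6)@(1, 13): e=[120,-24,0] → ·  [on edge]
    (3,6)@(7, 13): e=[72,0,24] → #  [on edge]
    (8,6)@(17, 13): e=[-8,40,64] → ·
    (6,7)@(13, 15): e=[24,0,72] → #  [on edge]
    (9,8)@(19, 17): e=[-24,0,120] → ·  [on edge]
  covered (14 px):
    · · · · · · · · · · ·
    · · · · · · · · · · ·
    · · · · · · · · · · ·
    · · · · · · · · · · ·
    · · · · · · # # · · ·
    · · · # # # # # · · ·
    · · · # # # # # · · ·
    · · · · · · # # · · ·
    · · · · · · · · · · ·
T2:
  2·area = 112  (B↔C swapped to make it positive)
  edge (12, 10)→(0, 12): d=(-12,2) right/bottom  bias=-1
  edge (0, 12)→(16, 0): d=(16,-12) top-left  bias=+0
  edge (16, 0)→(12, 10): d=(-4,10) right/bottom  bias=-1
    (7,0)@(15, 1): e=[102,4,6] → #
    (8,0)@(17, 1): e=[98,28,-14] → ·
    (6,1)@(13, 3): e=[82,12,18] → #
    (7,1)@(15, 3): e=[78,36,-2] → ·
    (5,2)@(11, 5): e=[62,20,30] → #
    (7,2)@(15, 5): e=[54,68,-10] → ·
    (3,3)@(7, 7): e=[46,4,62] → #
    (4,3)@(9, 7): e=[42,28,42] → #
    (7,3)@(15, 7): e=[30,100,-18] → ·
    (2,4)@(5, 9): e=[26,12,74] → #
    (6,4)@(13, 9): e=[10,108,-6] → ·
    (1,5)@(3, 11): e=[6,20,86] → #
  covered (14 px):
    · · · · · · · # · · ·
    · · · · · · # · · · ·
    · · · · · # # · · · ·
    · · · # # # # · · · ·
    · · # # # # · · · · ·
    · # # · · · · · · · ·
    · · · · · · · · · · ·
    · · · · · · · · · · ·
    · · · · · · · · · · ·

Z-buffer (winner per pixel, '.' = empty):
  . . . . . . . 2 . . .
  . . . . . . 2 . . . .
  . . 0 . . 2 2 . . . .
  . . 0 0 0 0 2 . . . .
  . . 0 0 0 0 1 1 . . .
  . 2 0 1 1 1 1 1 . . .
  . . . 1 1 1 1 1 . . .
  . . . . . . 1 1 . . .
  . . . . . . . . . . .

Final: -1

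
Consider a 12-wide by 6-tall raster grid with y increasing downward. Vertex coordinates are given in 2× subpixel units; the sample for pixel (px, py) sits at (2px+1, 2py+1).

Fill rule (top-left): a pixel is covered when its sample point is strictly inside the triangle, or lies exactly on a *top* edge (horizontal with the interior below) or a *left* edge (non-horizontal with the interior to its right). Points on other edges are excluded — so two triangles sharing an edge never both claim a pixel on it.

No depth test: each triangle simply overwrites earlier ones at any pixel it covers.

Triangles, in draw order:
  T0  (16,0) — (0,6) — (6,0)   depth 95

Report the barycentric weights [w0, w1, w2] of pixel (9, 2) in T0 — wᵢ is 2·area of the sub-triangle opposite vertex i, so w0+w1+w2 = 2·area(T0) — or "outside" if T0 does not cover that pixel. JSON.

T0:
  2·area = 60
  edge (16, 0)→(0, 6): d=(-16,6) right/bottom  bias=-1
  edge (0, 6)→(6, 0): d=(6,-6) top-left  bias=+0
  edge (6, 0)→(16, 0): d=(10,0) top-left  bias=+0
    (2,0)@(5, 1): e=[50,0,10] → #  [on edge]
    (3,0)@(7, 1): e=[38,12,10] → #
    (4,0)@(9, 1): e=[26,24,10] → #
    (5,0)@(11, 1): e=[14,36,10] → #
    (6,0)@(13, 1): e=[2,48,10] → #
    (7,0)@(15, 1): e=[-10,60,10] → ·
    (1,1)@(3, 3): e=[30,0,30] → #  [on edge]
    (4,1)@(9, 3): e=[-6,36,30] → ·
    (5,1)@(11, 3): e=[-18,48,30] → ·
    (6,1)@(13, 3): e=[-30,60,30] → ·
    (0,2)@(1, 5): e=[10,0,50] → #  [on edge]
    (1,2)@(3, 5): e=[-2,12,50] → ·
  covered (9 px):
    · · # # # # # · · · · ·
    · # # # · · · · · · · ·
    # · · · · · · · · · · ·
    · · · · · · · · · · · ·
    · · · · · · · · · · · ·
    · · · · · · · · · · · ·

Answer: "outside"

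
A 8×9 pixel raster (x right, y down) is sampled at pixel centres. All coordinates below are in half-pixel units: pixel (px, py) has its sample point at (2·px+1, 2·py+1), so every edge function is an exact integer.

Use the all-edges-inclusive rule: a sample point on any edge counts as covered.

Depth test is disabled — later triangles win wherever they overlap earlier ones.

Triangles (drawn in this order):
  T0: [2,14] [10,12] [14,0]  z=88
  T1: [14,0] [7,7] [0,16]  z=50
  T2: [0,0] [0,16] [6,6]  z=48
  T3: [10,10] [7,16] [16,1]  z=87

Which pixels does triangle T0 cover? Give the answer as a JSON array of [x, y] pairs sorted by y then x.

T0:
  2·area = 88  (B↔C swapped to make it positive)
  edge (2, 14)→(14, 0): d=(12,-14) inclusive
  edge (14, 0)→(10, 12): d=(-4,12) inclusive
  edge (10, 12)→(2, 14): d=(-8,2) inclusive
    (6,1)@(13, 3): e=[22,0,66] → #  [on edge]
    (7,1)@(15, 3): e=[50,-24,62] → ·
    (5,2)@(11, 5): e=[18,16,54] → #
    (6,2)@(13, 5): e=[46,-8,50] → ·
    (4,3)@(9, 7): e=[14,32,42] → #
    (6,3)@(13, 7): e=[70,-16,34] → ·
    (3,4)@(7, 9): e=[10,48,30] → #
    (5,4)@(11, 9): e=[66,0,22] → #  [on edge]
    (6,4)@(13, 9): e=[94,-24,18] → ·
    (2,5)@(5, 11): e=[6,64,18] → #
    (5,5)@(11, 11): e=[90,-8,6] → ·
    (1,6)@(3, 13): e=[2,80,6] → #
    (4,7)@(9, 15): e=[110,0,-22] → ·  [on edge]
  covered (12 px):
    · · · · · · · ·
    · · · · · · # ·
    · · · · · # · ·
    · · · · # # · ·
    · · · # # # · ·
    · · # # # · · ·
    · # # · · · · ·
    · · · · · · · ·
    · · · · · · · ·
T1:
  2·area = 14  (B↔C swapped to make it positive)
  edge (14, 0)→(0, 16): d=(-14,16) inclusive
  edge (0, 16)→(7, 7): d=(7,-9) inclusive
  edge (7, 7)→(14, 0): d=(7,-7) inclusive
    (6,0)@(13, 1): e=[2,12,0] → #  [on edge]
    (7,0)@(15, 1): e=[-30,30,14] → ·
    (5,1)@(11, 3): e=[6,8,0] → #  [on edge]
    (6,1)@(13, 3): e=[-26,26,14] → ·
    (4,2)@(9, 5): e=[10,4,0] → #  [on edge]
    (5,2)@(11, 5): e=[-22,22,14] → ·
    (3,3)@(7, 7): e=[14,0,0] → #  [on edge]
    (4,3)@(9, 7): e=[-18,18,14] → ·
    (2,4)@(5, 9): e=[18,-4,0] → ·  [on edge]
    (3,4)@(7, 9): e=[-14,14,14] → ·
    (1,5)@(3, 11): e=[22,-8,0] → ·  [on edge]
    (0,6)@(1, 13): e=[26,-12,0] → ·  [on edge]
  covered (4 px):
    · · · · · · # ·
    · · · · · # · ·
    · · · · # · · ·
    · · · # · · · ·
    · · · · · · · ·
    · · · · · · · ·
    · · · · · · · ·
    · · · · · · · ·
    · · · · · · · ·
T2:
  2·area = 96  (B↔C swapped to make it positive)
  edge (0, 0)→(6, 6): d=(6,6) inclusive
  edge (6, 6)→(0, 16): d=(-6,10) inclusive
  edge (0, 16)→(0, 0): d=(0,-16) inclusive
    (0,0)@(1, 1): e=[0,80,16] → #  [on edge]
    (1,0)@(3, 1): e=[-12,60,48] → ·
    (4,0)@(9, 1): e=[-48,0,144] → ·  [on edge]
    (0,1)@(1, 3): e=[12,68,16] → #
    (1,1)@(3, 3): e=[0,48,48] → #  [on edge]
    (2,1)@(5, 3): e=[-12,28,80] → ·
    (0,2)@(1, 5): e=[24,56,16] → #
    (2,2)@(5, 5): e=[0,16,80] → #  [on edge]
    (3,2)@(7, 5): e=[-12,-4,112] → ·
    (0,3)@(1, 7): e=[36,44,16] → #
    (3,3)@(7, 7): e=[0,-16,112] → ·  [on edge]
    (0,4)@(1, 9): e=[48,32,16] → #
    (4,4)@(9, 9): e=[0,-48,144] → ·  [on edge]
    (1,5)@(3, 11): e=[48,0,48] → #  [on edge]
    (5,5)@(11, 11): e=[0,-80,176] → ·  [on edge]
    (6,6)@(13, 13): e=[0,-112,208] → ·  [on edge]
    (7,7)@(15, 15): e=[0,-144,240] → ·  [on edge]
  covered (14 px):
    # · · · · · · ·
    # # · · · · · ·
    # # # · · · · ·
    # # # · · · · ·
    # # · · · · · ·
    # # · · · · · ·
    # · · · · · · ·
    · · · · · · · ·
    · · · · · · · ·
T3:
  2·area = 9  (B↔C swapped to make it positive)
  edge (10, 10)→(16, 1): d=(6,-9) inclusive
  edge (16, 1)→(7, 16): d=(-9,15) inclusive
  edge (7, 16)→(10, 10): d=(3,-6) inclusive
    (5,4)@(11, 9): e=[3,3,3] → #
    (6,4)@(13, 9): e=[21,-27,15] → ·
    (5,5)@(11, 11): e=[15,-15,9] → ·
  covered (1 px):
    · · · · · · · ·
    · · · · · · · ·
    · · · · · · · ·
    · · · · · · · ·
    · · · · · # · ·
    · · · · · · · ·
    · · · · · · · ·
    · · · · · · · ·
    · · · · · · · ·

Answer: [[6,1],[5,2],[4,3],[5,3],[3,4],[4,4],[5,4],[2,5],[3,5],[4,5],[1,6],[2,6]]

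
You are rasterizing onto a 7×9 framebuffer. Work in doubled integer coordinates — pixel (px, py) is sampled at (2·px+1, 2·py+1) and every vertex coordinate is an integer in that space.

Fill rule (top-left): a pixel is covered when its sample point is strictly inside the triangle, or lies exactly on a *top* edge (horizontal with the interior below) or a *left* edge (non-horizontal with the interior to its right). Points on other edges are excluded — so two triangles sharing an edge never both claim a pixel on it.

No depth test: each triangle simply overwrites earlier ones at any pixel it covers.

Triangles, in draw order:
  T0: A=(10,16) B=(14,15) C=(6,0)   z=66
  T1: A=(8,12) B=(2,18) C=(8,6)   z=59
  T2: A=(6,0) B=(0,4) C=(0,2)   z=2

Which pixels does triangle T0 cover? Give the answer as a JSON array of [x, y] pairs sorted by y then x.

T0:
  2·area = 68  (B↔C swapped to make it positive)
  edge (10, 16)→(6, 0): d=(-4,-16) top-left  bias=+0
  edge (6, 0)→(14, 15): d=(8,15) right/bottom  bias=-1
  edge (14, 15)→(10, 16): d=(-4,1) right/bottom  bias=-1
    (3,1)@(7, 3): e=[4,9,55] → #
    (4,1)@(9, 3): e=[36,-21,53] → ·
    (3,2)@(7, 5): e=[-4,25,47] → ·
    (4,3)@(9, 7): e=[20,11,37] → #
    (5,3)@(11, 7): e=[52,-19,35] → ·
    (4,4)@(9, 9): e=[12,27,29] → #
    (5,4)@(11, 9): e=[44,-3,27] → ·
    (4,5)@(9, 11): e=[4,43,21] → #
    (5,5)@(11, 11): e=[36,13,19] → #
    (6,5)@(13, 11): e=[68,-17,17] → ·
    (4,6)@(9, 13): e=[-4,59,13] → ·
    (5,6)@(11, 13): e=[28,29,11] → #
  covered (8 px):
    · · · · · · ·
    · · · # · · ·
    · · · · · · ·
    · · · · # · ·
    · · · · # · ·
    · · · · # # ·
    · · · · · # ·
    · · · · · # #
    · · · · · · ·
T1:
  2·area = 36
  edge (8, 12)→(2, 18): d=(-6,6) right/bottom  bias=-1
  edge (2, 18)→(8, 6): d=(6,-12) top-left  bias=+0
  edge (8, 6)→(8, 12): d=(0,6) right/bottom  bias=-1
    (6,3)@(13, 7): e=[0,66,-30] → ·  [on edge]
    (3,4)@(7, 9): e=[24,6,6] → #
    (4,4)@(9, 9): e=[12,30,-6] → ·
    (5,4)@(11, 9): e=[0,54,-18] → ·  [on edge]
    (3,5)@(7, 11): e=[12,18,6] → #
    (4,5)@(9, 11): e=[0,42,-6] → ·  [on edge]
    (2,6)@(5, 13): e=[12,6,18] → #
    (3,6)@(7, 13): e=[0,30,6] → ·  [on edge]
    (2,7)@(5, 15): e=[0,18,18] → ·  [on edge]
    (1,8)@(3, 17): e=[0,6,30] → ·  [on edge]
  covered (3 px):
    · · · · · · ·
    · · · · · · ·
    · · · · · · ·
    · · · · · · ·
    · · · # · · ·
    · · · # · · ·
    · · # · · · ·
    · · · · · · ·
    · · · · · · ·
T2:
  2·area = 12
  edge (6, 0)→(0, 4): d=(-6,4) right/bottom  bias=-1
  edge (0, 4)→(0, 2): d=(0,-2) top-left  bias=+0
  edge (0, 2)→(6, 0): d=(6,-2) top-left  bias=+0
    (1,0)@(3, 1): e=[6,6,0] → #  [on edge]
    (2,0)@(5, 1): e=[-2,10,4] → ·
    (0,1)@(1, 3): e=[2,2,8] → #
    (1,1)@(3, 3): e=[-6,6,12] → ·
    (0,2)@(1, 5): e=[-10,2,20] → ·
  covered (2 px):
    · # · · · · ·
    # · · · · · ·
    · · · · · · ·
    · · · · · · ·
    · · · · · · ·
    · · · · · · ·
    · · · · · · ·
    · · · · · · ·
    · · · · · · ·

Answer: [[3,1],[4,3],[4,4],[4,5],[5,5],[5,6],[5,7],[6,7]]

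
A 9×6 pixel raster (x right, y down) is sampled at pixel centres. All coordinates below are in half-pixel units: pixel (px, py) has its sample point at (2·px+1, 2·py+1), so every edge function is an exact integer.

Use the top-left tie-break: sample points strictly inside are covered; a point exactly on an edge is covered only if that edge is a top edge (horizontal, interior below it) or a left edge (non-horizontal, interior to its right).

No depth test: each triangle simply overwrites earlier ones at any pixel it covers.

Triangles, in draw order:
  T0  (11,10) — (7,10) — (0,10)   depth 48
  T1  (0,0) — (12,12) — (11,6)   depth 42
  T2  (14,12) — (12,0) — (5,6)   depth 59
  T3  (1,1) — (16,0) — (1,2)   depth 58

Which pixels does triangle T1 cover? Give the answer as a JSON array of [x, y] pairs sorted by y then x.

T0:
  degenerate (2·area = 0) — covers nothing
T1:
  2·area = 60  (B↔C swapped to make it positive)
  edge (0, 0)→(11, 6): d=(11,6) right/bottom  bias=-1
  edge (11, 6)→(12, 12): d=(1,6) right/bottom  bias=-1
  edge (12, 12)→(0, 0): d=(-12,-12) top-left  bias=+0
    (0,0)@(1, 1): e=[5,55,0] → X  [on edge]
    (1,0)@(3, 1): e=[-7,43,24] → .
    (0,1)@(1, 3): e=[27,57,-24] → .
    (1,1)@(3, 3): e=[15,45,0] → X  [on edge]
    (2,1)@(5, 3): e=[3,33,24] → X
    (3,1)@(7, 3): e=[-9,21,48] → .
    (1,2)@(3, 5): e=[37,47,-24] → .
    (2,2)@(5, 5): e=[25,35,0] → X  [on edge]
    (3,2)@(7, 5): e=[13,23,24] → X
    (4,2)@(9, 5): e=[1,11,48] → X
    (5,2)@(11, 5): e=[-11,-1,72] → .
    (2,3)@(5, 7): e=[47,37,-24] → .
    (3,3)@(7, 7): e=[35,25,0] → X  [on edge]
    (4,4)@(9, 9): e=[45,15,0] → X  [on edge]
    (5,5)@(11, 11): e=[55,5,0] → X  [on edge]
  covered (12 px):
    X . . . . . . . .
    . X X . . . . . .
    . . X X X . . . .
    . . . X X X . . .
    . . . . X X . . .
    . . . . . X . . .
T2:
  2·area = 96  (B↔C swapped to make it positive)
  edge (14, 12)→(5, 6): d=(-9,-6) top-left  bias=+0
  edge (5, 6)→(12, 0): d=(7,-6) top-left  bias=+0
  edge (12, 0)→(14, 12): d=(2,12) right/bottom  bias=-1
    (5,0)@(11, 1): e=[81,1,14] → X
    (6,0)@(13, 1): e=[93,13,-10] → .
    (4,1)@(9, 3): e=[51,3,42] → X
    (6,1)@(13, 3): e=[75,27,-6] → .
    (3,2)@(7, 5): e=[21,5,70] → X
    (6,2)@(13, 5): e=[57,41,-2] → .
    (3,3)@(7, 7): e=[3,19,74] → X
    (6,3)@(13, 7): e=[39,55,2] → X
    (7,3)@(15, 7): e=[51,67,-22] → .
    (3,4)@(7, 9): e=[-15,33,78] → .
    (4,4)@(9, 9): e=[-3,45,54] → .
    (5,4)@(11, 9): e=[9,57,30] → X
  covered (13 px):
    . . . . . X . . .
    . . . . X X . . .
    . . . X X X . . .
    . . . X X X X . .
    . . . . . X X . .
    . . . . . . X . .
T3:
  2·area = 15
  edge (1, 1)→(16, 0): d=(15,-1) top-left  bias=+0
  edge (16, 0)→(1, 2): d=(-15,2) right/bottom  bias=-1
  edge (1, 2)→(1, 1): d=(0,-1) top-left  bias=+0
    (0,0)@(1, 1): e=[0,15,0] → X  [on edge]
    (1,0)@(3, 1): e=[2,11,2] → X
    (2,0)@(5, 1): e=[4,7,4] → X
    (3,0)@(7, 1): e=[6,3,6] → X
    (4,0)@(9, 1): e=[8,-1,8] → .
    (0,1)@(1, 3): e=[30,-15,0] → .  [on edge]
    (1,1)@(3, 3): e=[32,-19,2] → .
    (2,1)@(5, 3): e=[34,-23,4] → .
    (3,1)@(7, 3): e=[36,-27,6] → .
    (0,2)@(1, 5): e=[60,-45,0] → .  [on edge]
    (0,3)@(1, 7): e=[90,-75,0] → .  [on edge]
    (0,4)@(1, 9): e=[120,-105,0] → .  [on edge]
    (0,5)@(1, 11): e=[150,-135,0] → .  [on edge]
  covered (4 px):
    X X X X . . . . .
    . . . . . . . . .
    . . . . . . . . .
    . . . . . . . . .
    . . . . . . . . .
    . . . . . . . . .

Result: [[0,0],[1,1],[2,1],[2,2],[3,2],[4,2],[3,3],[4,3],[5,3],[4,4],[5,4],[5,5]]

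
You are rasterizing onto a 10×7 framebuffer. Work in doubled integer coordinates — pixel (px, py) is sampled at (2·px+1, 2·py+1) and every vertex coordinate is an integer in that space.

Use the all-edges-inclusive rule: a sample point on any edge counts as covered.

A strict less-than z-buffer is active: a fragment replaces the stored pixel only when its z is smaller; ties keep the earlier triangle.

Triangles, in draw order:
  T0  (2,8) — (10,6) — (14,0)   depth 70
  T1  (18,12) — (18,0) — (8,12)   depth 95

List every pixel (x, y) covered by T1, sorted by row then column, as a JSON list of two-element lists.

T0:
  2·area = 40  (B↔C swapped to make it positive)
  edge (2, 8)→(14, 0): d=(12,-8) inclusive
  edge (14, 0)→(10, 6): d=(-4,6) inclusive
  edge (10, 6)→(2, 8): d=(-8,2) inclusive
    (6,0)@(13, 1): e=[4,2,34] → #
    (7,0)@(15, 1): e=[20,-10,30] → ·
    (5,1)@(11, 3): e=[12,6,22] → #
    (6,1)@(13, 3): e=[28,-6,18] → ·
    (3,2)@(7, 5): e=[4,22,14] → #
    (4,2)@(9, 5): e=[20,10,10] → #
    (5,2)@(11, 5): e=[36,-2,6] → ·
    (2,3)@(5, 7): e=[12,26,2] → #
    (3,3)@(7, 7): e=[28,14,-2] → ·
    (4,3)@(9, 7): e=[44,2,-6] → ·
    (2,4)@(5, 9): e=[36,18,-14] → ·
  covered (5 px):
    · · · · · · # · · ·
    · · · · · # · · · ·
    · · · # # · · · · ·
    · · # · · · · · · ·
    · · · · · · · · · ·
    · · · · · · · · · ·
    · · · · · · · · · ·
T1:
  2·area = 120  (B↔C swapped to make it positive)
  edge (18, 12)→(8, 12): d=(-10,0) inclusive
  edge (8, 12)→(18, 0): d=(10,-12) inclusive
  edge (18, 0)→(18, 12): d=(0,12) inclusive
    (8,1)@(17, 3): e=[90,18,12] → #
    (9,1)@(19, 3): e=[90,42,-12] → ·
    (7,2)@(15, 5): e=[70,14,36] → #
    (9,2)@(19, 5): e=[70,62,-12] → ·
    (6,3)@(13, 7): e=[50,10,60] → #
    (9,3)@(19, 7): e=[50,82,-12] → ·
    (5,4)@(11, 9): e=[30,6,84] → #
    (9,4)@(19, 9): e=[30,102,-12] → ·
    (4,5)@(9, 11): e=[10,2,108] → #
    (9,5)@(19, 11): e=[10,122,-12] → ·
    (4,6)@(9, 13): e=[-10,22,108] → ·
    (5,6)@(11, 13): e=[-10,46,84] → ·
  covered (15 px):
    · · · · · · · · · ·
    · · · · · · · · # ·
    · · · · · · · # # ·
    · · · · · · # # # ·
    · · · · · # # # # ·
    · · · · # # # # # ·
    · · · · · · · · · ·

Result: [[8,1],[7,2],[8,2],[6,3],[7,3],[8,3],[5,4],[6,4],[7,4],[8,4],[4,5],[5,5],[6,5],[7,5],[8,5]]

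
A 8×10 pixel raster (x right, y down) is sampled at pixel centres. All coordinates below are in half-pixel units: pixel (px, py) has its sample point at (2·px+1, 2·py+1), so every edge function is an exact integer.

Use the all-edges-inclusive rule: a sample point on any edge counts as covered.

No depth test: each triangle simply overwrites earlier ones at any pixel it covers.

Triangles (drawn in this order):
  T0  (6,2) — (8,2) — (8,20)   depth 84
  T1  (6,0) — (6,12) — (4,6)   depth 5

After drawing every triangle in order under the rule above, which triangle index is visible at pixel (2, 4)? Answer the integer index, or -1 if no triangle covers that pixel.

T0:
  2·area = 36
  edge (6, 2)→(8, 2): d=(2,0) inclusive
  edge (8, 2)→(8, 20): d=(0,18) inclusive
  edge (8, 20)→(6, 2): d=(-2,-18) inclusive
    (3,1)@(7, 3): e=[2,18,16] → X
    (4,1)@(9, 3): e=[2,-18,52] → .
    (3,2)@(7, 5): e=[6,18,12] → X
    (4,2)@(9, 5): e=[6,-18,48] → .
    (3,3)@(7, 7): e=[10,18,8] → X
    (4,3)@(9, 7): e=[10,-18,44] → .
    (3,4)@(7, 9): e=[14,18,4] → X
    (4,4)@(9, 9): e=[14,-18,40] → .
    (3,5)@(7, 11): e=[18,18,0] → X  [on edge]
    (4,5)@(9, 11): e=[18,-18,36] → .
    (3,6)@(7, 13): e=[22,18,-4] → .
  covered (5 px):
    . . . . . . . .
    . . . X . . . .
    . . . X . . . .
    . . . X . . . .
    . . . X . . . .
    . . . X . . . .
    . . . . . . . .
    . . . . . . . .
    . . . . . . . .
    . . . . . . . .
T1:
  2·area = 24
  edge (6, 0)→(6, 12): d=(0,12) inclusive
  edge (6, 12)→(4, 6): d=(-2,-6) inclusive
  edge (4, 6)→(6, 0): d=(2,-6) inclusive
    (1,1)@(3, 3): e=[36,0,-12] → .  [on edge]
    (2,1)@(5, 3): e=[12,12,0] → X  [on edge]
    (3,1)@(7, 3): e=[-12,24,12] → .
    (2,2)@(5, 5): e=[12,8,4] → X
    (3,2)@(7, 5): e=[-12,20,16] → .
    (2,3)@(5, 7): e=[12,4,8] → X
    (3,3)@(7, 7): e=[-12,16,20] → .
    (1,4)@(3, 9): e=[36,-12,0] → .  [on edge]
    (2,4)@(5, 9): e=[12,0,12] → X  [on edge]
    (3,4)@(7, 9): e=[-12,12,24] → .
    (2,5)@(5, 11): e=[12,-4,16] → .
    (0,7)@(1, 15): e=[60,-36,0] → .  [on edge]
    (3,7)@(7, 15): e=[-12,0,36] → .  [on edge]
  covered (4 px):
    . . . . . . . .
    . . X . . . . .
    . . X . . . . .
    . . X . . . . .
    . . X . . . . .
    . . . . . . . .
    . . . . . . . .
    . . . . . . . .
    . . . . . . . .
    . . . . . . . .

Z-buffer (winner per pixel, '.' = empty):
  . . . . . . . .
  . . 1 0 . . . .
  . . 1 0 . . . .
  . . 1 0 . . . .
  . . 1 0 . . . .
  . . . 0 . . . .
  . . . . . . . .
  . . . . . . . .
  . . . . . . . .
  . . . . . . . .

Final: 1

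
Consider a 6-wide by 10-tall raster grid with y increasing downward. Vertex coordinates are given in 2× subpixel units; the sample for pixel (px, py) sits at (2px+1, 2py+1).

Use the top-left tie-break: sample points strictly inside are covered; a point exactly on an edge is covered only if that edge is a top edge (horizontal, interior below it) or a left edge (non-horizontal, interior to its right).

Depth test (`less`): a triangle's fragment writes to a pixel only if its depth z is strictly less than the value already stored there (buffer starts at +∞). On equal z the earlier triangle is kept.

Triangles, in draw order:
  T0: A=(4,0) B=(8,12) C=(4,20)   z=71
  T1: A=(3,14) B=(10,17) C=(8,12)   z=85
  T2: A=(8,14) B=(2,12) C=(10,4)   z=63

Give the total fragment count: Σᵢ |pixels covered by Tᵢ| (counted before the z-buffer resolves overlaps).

T0:
  2·area = 80
  edge (4, 0)→(8, 12): d=(4,12) right/bottom  bias=-1
  edge (8, 12)→(4, 20): d=(-4,8) right/bottom  bias=-1
  edge (4, 20)→(4, 0): d=(0,-20) top-left  bias=+0
    (2,1)@(5, 3): e=[0,60,20] → .  [on edge]
    (2,2)@(5, 5): e=[8,52,20] → X
    (3,2)@(7, 5): e=[-16,36,60] → .
    (2,3)@(5, 7): e=[16,44,20] → X
    (3,3)@(7, 7): e=[-8,28,60] → .
    (2,4)@(5, 9): e=[24,36,20] → X
    (3,4)@(7, 9): e=[0,20,60] → .  [on edge]
    (2,5)@(5, 11): e=[32,28,20] → X
    (3,5)@(7, 11): e=[8,12,60] → X
    (4,5)@(9, 11): e=[-16,-4,100] → .
    (2,6)@(5, 13): e=[40,20,20] → X
    (4,6)@(9, 13): e=[-8,-12,100] → .
    (4,7)@(9, 15): e=[0,-20,100] → .  [on edge]
  covered (9 px):
    . . . . . .
    . . . . . .
    . . X . . .
    . . X . . .
    . . X . . .
    . . X X . .
    . . X X . .
    . . X . . .
    . . X . . .
    . . . . . .
T1:
  2·area = 29  (B↔C swapped to make it positive)
  edge (3, 14)→(8, 12): d=(5,-2) top-left  bias=+0
  edge (8, 12)→(10, 17): d=(2,5) right/bottom  bias=-1
  edge (10, 17)→(3, 14): d=(-7,-3) top-left  bias=+0
    (3,6)@(7, 13): e=[3,7,19] → X
    (4,6)@(9, 13): e=[7,-3,25] → .
    (3,7)@(7, 15): e=[13,11,5] → X
    (4,7)@(9, 15): e=[17,1,11] → X
    (5,7)@(11, 15): e=[21,-9,17] → .
    (3,8)@(7, 17): e=[23,15,-9] → .
    (4,8)@(9, 17): e=[27,5,-3] → .
  covered (3 px):
    . . . . . .
    . . . . . .
    . . . . . .
    . . . . . .
    . . . . . .
    . . . . . .
    . . . X . .
    . . . X X .
    . . . . . .
    . . . . . .
T2:
  2·area = 64
  edge (8, 14)→(2, 12): d=(-6,-2) top-left  bias=+0
  edge (2, 12)→(10, 4): d=(8,-8) top-left  bias=+0
  edge (10, 4)→(8, 14): d=(-2,10) right/bottom  bias=-1
    (5,1)@(11, 3): e=[72,0,-8] → .  [on edge]
    (4,2)@(9, 5): e=[56,0,8] → X  [on edge]
    (5,2)@(11, 5): e=[60,16,-12] → .
    (3,3)@(7, 7): e=[40,0,24] → X  [on edge]
    (5,3)@(11, 7): e=[48,32,-16] → .
    (2,4)@(5, 9): e=[24,0,40] → X  [on edge]
    (4,4)@(9, 9): e=[32,32,0] → .  [on edge]
    (1,5)@(3, 11): e=[8,0,56] → X  [on edge]
    (4,5)@(9, 11): e=[20,48,-4] → .
    (0,6)@(1, 13): e=[-8,0,72] → .  [on edge]
    (1,6)@(3, 13): e=[-4,16,52] → .
    (2,6)@(5, 13): e=[0,32,32] → X  [on edge]
    (5,7)@(11, 15): e=[0,96,-32] → .  [on edge]
    (3,9)@(7, 19): e=[-32,96,0] → .  [on edge]
  covered (10 px):
    . . . . . .
    . . . . . .
    . . . . X .
    . . . X X .
    . . X X . .
    . X X X . .
    . . X X . .
    . . . . . .
    . . . . . .
    . . . . . .

Final: 22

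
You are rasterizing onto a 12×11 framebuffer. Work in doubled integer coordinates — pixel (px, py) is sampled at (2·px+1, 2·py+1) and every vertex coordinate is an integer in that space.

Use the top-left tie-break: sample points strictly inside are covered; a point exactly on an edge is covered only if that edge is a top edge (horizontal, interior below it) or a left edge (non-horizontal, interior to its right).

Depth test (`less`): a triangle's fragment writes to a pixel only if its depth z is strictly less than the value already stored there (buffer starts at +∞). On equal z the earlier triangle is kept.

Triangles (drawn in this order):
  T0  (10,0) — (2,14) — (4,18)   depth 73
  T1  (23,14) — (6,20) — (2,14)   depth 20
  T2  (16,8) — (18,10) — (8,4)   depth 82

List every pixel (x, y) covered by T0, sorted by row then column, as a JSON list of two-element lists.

T0:
  2·area = 60  (B↔C swapped to make it positive)
  edge (10, 0)→(4, 18): d=(-6,18) right/bottom  bias=-1
  edge (4, 18)→(2, 14): d=(-2,-4) top-left  bias=+0
  edge (2, 14)→(10, 0): d=(8,-14) top-left  bias=+0
    (4,1)@(9, 3): e=[0,50,10] → .  [on edge]
    (3,3)@(7, 7): e=[12,34,14] → X
    (4,3)@(9, 7): e=[-24,42,42] → .
    (2,4)@(5, 9): e=[36,22,2] → X
    (3,4)@(7, 9): e=[0,30,30] → .  [on edge]
    (2,5)@(5, 11): e=[24,18,18] → X
    (3,5)@(7, 11): e=[-12,26,46] → .
    (1,6)@(3, 13): e=[48,6,6] → X
    (3,6)@(7, 13): e=[-24,22,62] → .
    (1,7)@(3, 15): e=[36,2,22] → X
    (2,7)@(5, 15): e=[0,10,50] → .  [on edge]
    (1,8)@(3, 17): e=[24,-2,38] → .
    (1,10)@(3, 21): e=[0,-10,70] → .  [on edge]
  covered (6 px):
    . . . . . . . . . . . .
    . . . . . . . . . . . .
    . . . . . . . . . . . .
    . . . X . . . . . . . .
    . . X . . . . . . . . .
    . . X . . . . . . . . .
    . X X . . . . . . . . .
    . X . . . . . . . . . .
    . . . . . . . . . . . .
    . . . . . . . . . . . .
    . . . . . . . . . . . .
T1:
  2·area = 126
  edge (23, 14)→(6, 20): d=(-17,6) right/bottom  bias=-1
  edge (6, 20)→(2, 14): d=(-4,-6) top-left  bias=+0
  edge (2, 14)→(23, 14): d=(21,0) top-left  bias=+0
    (1,7)@(3, 15): e=[103,2,21] → X
    (2,7)@(5, 15): e=[91,14,21] → X
    (3,7)@(7, 15): e=[79,26,21] → X
    (4,7)@(9, 15): e=[67,38,21] → X
    (5,7)@(11, 15): e=[55,50,21] → X
    (6,7)@(13, 15): e=[43,62,21] → X
    (7,7)@(15, 15): e=[31,74,21] → X
    (8,7)@(17, 15): e=[19,86,21] → X
    (9,7)@(19, 15): e=[7,98,21] → X
    (10,7)@(21, 15): e=[-5,110,21] → .
    (1,8)@(3, 17): e=[69,-6,63] → .
    (2,8)@(5, 17): e=[57,6,63] → X
  covered (15 px):
    . . . . . . . . . . . .
    . . . . . . . . . . . .
    . . . . . . . . . . . .
    . . . . . . . . . . . .
    . . . . . . . . . . . .
    . . . . . . . . . . . .
    . . . . . . . . . . . .
    . X X X X X X X X X . .
    . . X X X X X . . . . .
    . . . X . . . . . . . .
    . . . . . . . . . . . .
T2:
  2·area = 8
  edge (16, 8)→(18, 10): d=(2,2) right/bottom  bias=-1
  edge (18, 10)→(8, 4): d=(-10,-6) top-left  bias=+0
  edge (8, 4)→(16, 8): d=(8,4) right/bottom  bias=-1
    (1,0)@(3, 1): e=[12,0,-4] → .  [on edge]
    (4,0)@(9, 1): e=[0,36,-28] → .  [on edge]
    (5,1)@(11, 3): e=[0,28,-20] → .  [on edge]
    (6,2)@(13, 5): e=[0,20,-12] → .  [on edge]
    (6,3)@(13, 7): e=[4,0,4] → X  [on edge]
    (7,3)@(15, 7): e=[0,12,-4] → .  [on edge]
    (6,4)@(13, 9): e=[8,-20,20] → .
    (8,4)@(17, 9): e=[0,4,4] → .  [on edge]
    (9,5)@(19, 11): e=[0,-4,12] → .  [on edge]
    (10,6)@(21, 13): e=[0,-12,20] → .  [on edge]
    (11,6)@(23, 13): e=[-4,0,12] → .  [on edge]
    (11,7)@(23, 15): e=[0,-20,28] → .  [on edge]
  covered (1 px):
    . . . . . . . . . . . .
    . . . . . . . . . . . .
    . . . . . . . . . . . .
    . . . . . . X . . . . .
    . . . . . . . . . . . .
    . . . . . . . . . . . .
    . . . . . . . . . . . .
    . . . . . . . . . . . .
    . . . . . . . . . . . .
    . . . . . . . . . . . .
    . . . . . . . . . . . .

Result: [[3,3],[2,4],[2,5],[1,6],[2,6],[1,7]]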